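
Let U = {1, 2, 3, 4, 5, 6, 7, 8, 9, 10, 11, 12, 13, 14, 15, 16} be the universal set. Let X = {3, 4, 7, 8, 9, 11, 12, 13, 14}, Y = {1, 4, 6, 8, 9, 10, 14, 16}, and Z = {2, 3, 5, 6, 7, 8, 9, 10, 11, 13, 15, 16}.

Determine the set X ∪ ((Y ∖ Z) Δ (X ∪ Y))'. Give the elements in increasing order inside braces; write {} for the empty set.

Y ∖ Z = {1, 4, 14}
X ∪ Y = {1, 3, 4, 6, 7, 8, 9, 10, 11, 12, 13, 14, 16}
(Y ∖ Z) Δ (X ∪ Y) = {3, 6, 7, 8, 9, 10, 11, 12, 13, 16}
((Y ∖ Z) Δ (X ∪ Y))' = {1, 2, 4, 5, 14, 15}
X ∪ ((Y ∖ Z) Δ (X ∪ Y))' = {1, 2, 3, 4, 5, 7, 8, 9, 11, 12, 13, 14, 15}

{1, 2, 3, 4, 5, 7, 8, 9, 11, 12, 13, 14, 15}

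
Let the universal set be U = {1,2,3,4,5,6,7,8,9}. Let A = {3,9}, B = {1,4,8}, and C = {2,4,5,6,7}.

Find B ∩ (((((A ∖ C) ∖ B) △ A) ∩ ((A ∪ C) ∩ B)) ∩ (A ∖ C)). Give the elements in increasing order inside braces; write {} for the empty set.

A ∖ C = {3,9}
(A ∖ C) ∖ B = {3,9}
((A ∖ C) ∖ B) △ A = {}
A ∪ C = {2,3,4,5,6,7,9}
(A ∪ C) ∩ B = {4}
(((A ∖ C) ∖ B) △ A) ∩ ((A ∪ C) ∩ B) = {}
((((A ∖ C) ∖ B) △ A) ∩ ((A ∪ C) ∩ B)) ∩ (A ∖ C) = {}
B ∩ (((((A ∖ C) ∖ B) △ A) ∩ ((A ∪ C) ∩ B)) ∩ (A ∖ C)) = {}

{}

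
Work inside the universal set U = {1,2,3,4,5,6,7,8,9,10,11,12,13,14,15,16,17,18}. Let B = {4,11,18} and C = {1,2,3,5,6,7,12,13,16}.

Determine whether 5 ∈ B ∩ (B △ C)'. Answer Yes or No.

No

5 ∉ B and 5 ∈ C, so 5 ∈ B △ C
5 ∉ (B △ C)' since 5 ∈ (B △ C)
5 ∉ B and 5 ∉ (B △ C)', so 5 ∉ B ∩ (B △ C)'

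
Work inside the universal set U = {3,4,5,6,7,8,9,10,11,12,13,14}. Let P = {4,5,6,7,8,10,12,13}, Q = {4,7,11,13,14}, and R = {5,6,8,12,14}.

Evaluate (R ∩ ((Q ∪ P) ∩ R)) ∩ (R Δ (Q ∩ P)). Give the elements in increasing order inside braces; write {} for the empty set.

Q ∪ P = {4,5,6,7,8,10,11,12,13,14}
(Q ∪ P) ∩ R = {5,6,8,12,14}
R ∩ ((Q ∪ P) ∩ R) = {5,6,8,12,14}
Q ∩ P = {4,7,13}
R Δ (Q ∩ P) = {4,5,6,7,8,12,13,14}
(R ∩ ((Q ∪ P) ∩ R)) ∩ (R Δ (Q ∩ P)) = {5,6,8,12,14}

{5,6,8,12,14}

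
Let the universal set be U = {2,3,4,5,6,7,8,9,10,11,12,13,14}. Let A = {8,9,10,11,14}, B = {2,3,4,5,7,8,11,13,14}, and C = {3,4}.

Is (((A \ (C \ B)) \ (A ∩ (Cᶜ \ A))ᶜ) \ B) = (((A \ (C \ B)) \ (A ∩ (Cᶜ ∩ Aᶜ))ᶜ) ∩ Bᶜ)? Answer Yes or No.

Yes

C \ B = {}
A \ (C \ B) = {8,9,10,11,14}
Cᶜ = {2,5,6,7,8,9,10,11,12,13,14}
Cᶜ \ A = {2,5,6,7,12,13}
A ∩ (Cᶜ \ A) = {}
(A ∩ (Cᶜ \ A))ᶜ = {2,3,4,5,6,7,8,9,10,11,12,13,14}
(A \ (C \ B)) \ (A ∩ (Cᶜ \ A))ᶜ = {}
((A \ (C \ B)) \ (A ∩ (Cᶜ \ A))ᶜ) \ B = {}
Aᶜ = {2,3,4,5,6,7,12,13}
Cᶜ ∩ Aᶜ = {2,5,6,7,12,13}
A ∩ (Cᶜ ∩ Aᶜ) = {}
(A ∩ (Cᶜ ∩ Aᶜ))ᶜ = {2,3,4,5,6,7,8,9,10,11,12,13,14}
(A \ (C \ B)) \ (A ∩ (Cᶜ ∩ Aᶜ))ᶜ = {}
Bᶜ = {6,9,10,12}
((A \ (C \ B)) \ (A ∩ (Cᶜ ∩ Aᶜ))ᶜ) ∩ Bᶜ = {}
Both equal {}, so ((A \ (C \ B)) \ (A ∩ (Cᶜ \ A))ᶜ) \ B = ((A \ (C \ B)) \ (A ∩ (Cᶜ ∩ Aᶜ))ᶜ) ∩ Bᶜ.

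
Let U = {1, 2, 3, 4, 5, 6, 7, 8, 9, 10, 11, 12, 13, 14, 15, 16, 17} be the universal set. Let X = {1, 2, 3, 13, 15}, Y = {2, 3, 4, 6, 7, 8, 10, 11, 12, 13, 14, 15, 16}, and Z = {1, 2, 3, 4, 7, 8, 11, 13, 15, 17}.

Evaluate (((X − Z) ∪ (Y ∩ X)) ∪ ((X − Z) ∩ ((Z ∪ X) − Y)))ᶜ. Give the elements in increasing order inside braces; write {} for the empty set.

{1, 4, 5, 6, 7, 8, 9, 10, 11, 12, 14, 16, 17}

X − Z = {}
Y ∩ X = {2, 3, 13, 15}
(X − Z) ∪ (Y ∩ X) = {2, 3, 13, 15}
Z ∪ X = {1, 2, 3, 4, 7, 8, 11, 13, 15, 17}
(Z ∪ X) − Y = {1, 17}
(X − Z) ∩ ((Z ∪ X) − Y) = {}
((X − Z) ∪ (Y ∩ X)) ∪ ((X − Z) ∩ ((Z ∪ X) − Y)) = {2, 3, 13, 15}
(((X − Z) ∪ (Y ∩ X)) ∪ ((X − Z) ∩ ((Z ∪ X) − Y)))ᶜ = {1, 4, 5, 6, 7, 8, 9, 10, 11, 12, 14, 16, 17}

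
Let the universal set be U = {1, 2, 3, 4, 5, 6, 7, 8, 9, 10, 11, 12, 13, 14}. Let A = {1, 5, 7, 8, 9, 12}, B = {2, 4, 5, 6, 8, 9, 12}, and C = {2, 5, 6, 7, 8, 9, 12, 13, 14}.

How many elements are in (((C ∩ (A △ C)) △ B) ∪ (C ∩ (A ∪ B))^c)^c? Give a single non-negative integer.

3

A △ C = {1, 2, 6, 13, 14}
C ∩ (A △ C) = {2, 6, 13, 14}
(C ∩ (A △ C)) △ B = {4, 5, 8, 9, 12, 13, 14}
A ∪ B = {1, 2, 4, 5, 6, 7, 8, 9, 12}
C ∩ (A ∪ B) = {2, 5, 6, 7, 8, 9, 12}
(C ∩ (A ∪ B))^c = {1, 3, 4, 10, 11, 13, 14}
((C ∩ (A △ C)) △ B) ∪ (C ∩ (A ∪ B))^c = {1, 3, 4, 5, 8, 9, 10, 11, 12, 13, 14}
(((C ∩ (A △ C)) △ B) ∪ (C ∩ (A ∪ B))^c)^c = {2, 6, 7}
|(((C ∩ (A △ C)) △ B) ∪ (C ∩ (A ∪ B))^c)^c| = 3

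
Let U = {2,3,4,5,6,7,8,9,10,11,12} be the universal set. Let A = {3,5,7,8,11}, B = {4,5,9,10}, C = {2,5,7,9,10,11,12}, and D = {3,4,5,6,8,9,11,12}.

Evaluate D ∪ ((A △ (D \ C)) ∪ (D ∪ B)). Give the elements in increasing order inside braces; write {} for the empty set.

{3,4,5,6,7,8,9,10,11,12}

D \ C = {3,4,6,8}
A △ (D \ C) = {4,5,6,7,11}
D ∪ B = {3,4,5,6,8,9,10,11,12}
(A △ (D \ C)) ∪ (D ∪ B) = {3,4,5,6,7,8,9,10,11,12}
D ∪ ((A △ (D \ C)) ∪ (D ∪ B)) = {3,4,5,6,7,8,9,10,11,12}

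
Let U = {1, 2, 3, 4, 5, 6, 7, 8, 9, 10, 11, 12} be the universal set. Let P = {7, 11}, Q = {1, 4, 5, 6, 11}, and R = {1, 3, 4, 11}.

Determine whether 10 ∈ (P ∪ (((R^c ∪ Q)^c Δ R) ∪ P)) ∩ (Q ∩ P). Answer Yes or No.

10 ∉ R, so 10 ∈ R^c
10 ∈ R^c and 10 ∉ Q, so 10 ∈ R^c ∪ Q
10 ∉ (R^c ∪ Q)^c since 10 ∈ (R^c ∪ Q)
10 ∉ (R^c ∪ Q)^c and 10 ∉ R, so 10 ∉ (R^c ∪ Q)^c Δ R
10 ∉ ((R^c ∪ Q)^c Δ R) and 10 ∉ P, so 10 ∉ ((R^c ∪ Q)^c Δ R) ∪ P
10 ∉ P and 10 ∉ (((R^c ∪ Q)^c Δ R) ∪ P), so 10 ∉ P ∪ (((R^c ∪ Q)^c Δ R) ∪ P)
10 ∉ Q and 10 ∉ P, so 10 ∉ Q ∩ P
10 ∉ (P ∪ (((R^c ∪ Q)^c Δ R) ∪ P)) and 10 ∉ (Q ∩ P), so 10 ∉ (P ∪ (((R^c ∪ Q)^c Δ R) ∪ P)) ∩ (Q ∩ P)

No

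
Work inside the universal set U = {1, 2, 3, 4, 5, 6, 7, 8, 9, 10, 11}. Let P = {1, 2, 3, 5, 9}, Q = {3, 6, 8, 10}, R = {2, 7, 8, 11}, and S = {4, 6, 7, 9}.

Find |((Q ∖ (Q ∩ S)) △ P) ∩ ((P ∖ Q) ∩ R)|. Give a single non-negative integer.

1

Q ∩ S = {6}
Q ∖ (Q ∩ S) = {3, 8, 10}
(Q ∖ (Q ∩ S)) △ P = {1, 2, 5, 8, 9, 10}
P ∖ Q = {1, 2, 5, 9}
(P ∖ Q) ∩ R = {2}
((Q ∖ (Q ∩ S)) △ P) ∩ ((P ∖ Q) ∩ R) = {2}
|((Q ∖ (Q ∩ S)) △ P) ∩ ((P ∖ Q) ∩ R)| = 1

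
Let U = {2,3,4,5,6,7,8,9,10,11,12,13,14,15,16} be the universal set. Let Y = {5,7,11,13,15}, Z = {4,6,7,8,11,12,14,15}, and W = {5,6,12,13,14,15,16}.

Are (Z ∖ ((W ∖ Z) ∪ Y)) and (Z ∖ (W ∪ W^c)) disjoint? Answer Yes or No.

Yes

W ∖ Z = {5,13,16}
(W ∖ Z) ∪ Y = {5,7,11,13,15,16}
Z ∖ ((W ∖ Z) ∪ Y) = {4,6,8,12,14}
W^c = {2,3,4,7,8,9,10,11}
W ∪ W^c = {2,3,4,5,6,7,8,9,10,11,12,13,14,15,16}
Z ∖ (W ∪ W^c) = {}
{4,6,8,12,14} and {} share no elements.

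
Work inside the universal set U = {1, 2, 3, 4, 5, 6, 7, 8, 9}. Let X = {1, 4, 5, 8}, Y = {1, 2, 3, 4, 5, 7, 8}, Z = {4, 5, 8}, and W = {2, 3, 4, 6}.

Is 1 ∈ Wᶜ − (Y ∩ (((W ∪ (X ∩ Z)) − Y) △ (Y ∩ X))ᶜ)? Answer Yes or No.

1 ∉ W, so 1 ∈ Wᶜ
1 ∈ X and 1 ∉ Z, so 1 ∉ X ∩ Z
1 ∉ W and 1 ∉ (X ∩ Z), so 1 ∉ W ∪ (X ∩ Z)
1 ∉ (W ∪ (X ∩ Z)) and 1 ∈ Y, so 1 ∉ (W ∪ (X ∩ Z)) − Y
1 ∈ Y and 1 ∈ X, so 1 ∈ Y ∩ X
1 ∉ ((W ∪ (X ∩ Z)) − Y) and 1 ∈ (Y ∩ X), so 1 ∈ ((W ∪ (X ∩ Z)) − Y) △ (Y ∩ X)
1 ∉ (((W ∪ (X ∩ Z)) − Y) △ (Y ∩ X))ᶜ since 1 ∈ (((W ∪ (X ∩ Z)) − Y) △ (Y ∩ X))
1 ∈ Y and 1 ∉ (((W ∪ (X ∩ Z)) − Y) △ (Y ∩ X))ᶜ, so 1 ∉ Y ∩ (((W ∪ (X ∩ Z)) − Y) △ (Y ∩ X))ᶜ
1 ∈ Wᶜ and 1 ∉ (Y ∩ (((W ∪ (X ∩ Z)) − Y) △ (Y ∩ X))ᶜ), so 1 ∈ Wᶜ − (Y ∩ (((W ∪ (X ∩ Z)) − Y) △ (Y ∩ X))ᶜ)

Yes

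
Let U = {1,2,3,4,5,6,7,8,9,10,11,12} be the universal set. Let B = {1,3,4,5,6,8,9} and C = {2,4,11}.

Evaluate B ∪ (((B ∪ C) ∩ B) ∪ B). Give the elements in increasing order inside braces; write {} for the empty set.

{1,3,4,5,6,8,9}

B ∪ C = {1,2,3,4,5,6,8,9,11}
(B ∪ C) ∩ B = {1,3,4,5,6,8,9}
((B ∪ C) ∩ B) ∪ B = {1,3,4,5,6,8,9}
B ∪ (((B ∪ C) ∩ B) ∪ B) = {1,3,4,5,6,8,9}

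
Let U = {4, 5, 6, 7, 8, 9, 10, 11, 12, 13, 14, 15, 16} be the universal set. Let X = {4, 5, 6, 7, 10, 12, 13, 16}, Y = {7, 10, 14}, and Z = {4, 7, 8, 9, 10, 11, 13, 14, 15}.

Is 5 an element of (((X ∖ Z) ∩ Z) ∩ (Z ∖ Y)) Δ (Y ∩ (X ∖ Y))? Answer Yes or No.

No

5 ∈ X and 5 ∉ Z, so 5 ∈ X ∖ Z
5 ∈ (X ∖ Z) and 5 ∉ Z, so 5 ∉ (X ∖ Z) ∩ Z
5 ∉ Z and 5 ∉ Y, so 5 ∉ Z ∖ Y
5 ∉ ((X ∖ Z) ∩ Z) and 5 ∉ (Z ∖ Y), so 5 ∉ ((X ∖ Z) ∩ Z) ∩ (Z ∖ Y)
5 ∈ X and 5 ∉ Y, so 5 ∈ X ∖ Y
5 ∉ Y and 5 ∈ (X ∖ Y), so 5 ∉ Y ∩ (X ∖ Y)
5 ∉ (((X ∖ Z) ∩ Z) ∩ (Z ∖ Y)) and 5 ∉ (Y ∩ (X ∖ Y)), so 5 ∉ (((X ∖ Z) ∩ Z) ∩ (Z ∖ Y)) Δ (Y ∩ (X ∖ Y))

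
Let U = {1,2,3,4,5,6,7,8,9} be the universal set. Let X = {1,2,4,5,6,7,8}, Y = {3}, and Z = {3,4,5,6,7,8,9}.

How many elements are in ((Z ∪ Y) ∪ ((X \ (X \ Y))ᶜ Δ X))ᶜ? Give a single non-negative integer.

2

Z ∪ Y = {3,4,5,6,7,8,9}
X \ Y = {1,2,4,5,6,7,8}
X \ (X \ Y) = {}
(X \ (X \ Y))ᶜ = {1,2,3,4,5,6,7,8,9}
(X \ (X \ Y))ᶜ Δ X = {3,9}
(Z ∪ Y) ∪ ((X \ (X \ Y))ᶜ Δ X) = {3,4,5,6,7,8,9}
((Z ∪ Y) ∪ ((X \ (X \ Y))ᶜ Δ X))ᶜ = {1,2}
|((Z ∪ Y) ∪ ((X \ (X \ Y))ᶜ Δ X))ᶜ| = 2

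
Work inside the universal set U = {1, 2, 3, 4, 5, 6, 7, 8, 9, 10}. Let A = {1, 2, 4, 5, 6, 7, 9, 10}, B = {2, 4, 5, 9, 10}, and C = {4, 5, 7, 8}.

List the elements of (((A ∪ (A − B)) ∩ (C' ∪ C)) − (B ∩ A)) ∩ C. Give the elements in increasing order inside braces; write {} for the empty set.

A − B = {1, 6, 7}
A ∪ (A − B) = {1, 2, 4, 5, 6, 7, 9, 10}
C' = {1, 2, 3, 6, 9, 10}
C' ∪ C = {1, 2, 3, 4, 5, 6, 7, 8, 9, 10}
(A ∪ (A − B)) ∩ (C' ∪ C) = {1, 2, 4, 5, 6, 7, 9, 10}
B ∩ A = {2, 4, 5, 9, 10}
((A ∪ (A − B)) ∩ (C' ∪ C)) − (B ∩ A) = {1, 6, 7}
(((A ∪ (A − B)) ∩ (C' ∪ C)) − (B ∩ A)) ∩ C = {7}

{7}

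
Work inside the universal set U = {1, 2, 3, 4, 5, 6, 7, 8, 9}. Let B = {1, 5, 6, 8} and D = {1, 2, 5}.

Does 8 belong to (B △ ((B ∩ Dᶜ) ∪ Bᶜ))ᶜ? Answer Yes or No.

Yes

8 ∉ D, so 8 ∈ Dᶜ
8 ∈ B and 8 ∈ Dᶜ, so 8 ∈ B ∩ Dᶜ
8 ∈ B, so 8 ∉ Bᶜ
8 ∈ (B ∩ Dᶜ) and 8 ∉ Bᶜ, so 8 ∈ (B ∩ Dᶜ) ∪ Bᶜ
8 ∈ B and 8 ∈ ((B ∩ Dᶜ) ∪ Bᶜ), so 8 ∉ B △ ((B ∩ Dᶜ) ∪ Bᶜ)
8 ∈ (B △ ((B ∩ Dᶜ) ∪ Bᶜ))ᶜ since 8 ∉ (B △ ((B ∩ Dᶜ) ∪ Bᶜ))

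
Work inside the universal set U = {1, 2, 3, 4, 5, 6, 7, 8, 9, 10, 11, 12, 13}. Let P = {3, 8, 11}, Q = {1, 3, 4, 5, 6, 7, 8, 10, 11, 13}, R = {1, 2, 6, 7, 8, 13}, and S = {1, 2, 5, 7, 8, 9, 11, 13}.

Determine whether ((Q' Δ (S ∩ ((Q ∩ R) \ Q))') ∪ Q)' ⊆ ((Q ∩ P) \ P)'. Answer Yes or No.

Q' = {2, 9, 12}
Q ∩ R = {1, 6, 7, 8, 13}
(Q ∩ R) \ Q = {}
S ∩ ((Q ∩ R) \ Q) = {}
(S ∩ ((Q ∩ R) \ Q))' = {1, 2, 3, 4, 5, 6, 7, 8, 9, 10, 11, 12, 13}
Q' Δ (S ∩ ((Q ∩ R) \ Q))' = {1, 3, 4, 5, 6, 7, 8, 10, 11, 13}
(Q' Δ (S ∩ ((Q ∩ R) \ Q))') ∪ Q = {1, 3, 4, 5, 6, 7, 8, 10, 11, 13}
((Q' Δ (S ∩ ((Q ∩ R) \ Q))') ∪ Q)' = {2, 9, 12}
Q ∩ P = {3, 8, 11}
(Q ∩ P) \ P = {}
((Q ∩ P) \ P)' = {1, 2, 3, 4, 5, 6, 7, 8, 9, 10, 11, 12, 13}
Every element of {2, 9, 12} is in {1, 2, 3, 4, 5, 6, 7, 8, 9, 10, 11, 12, 13}, so ((Q' Δ (S ∩ ((Q ∩ R) \ Q))') ∪ Q)' ⊆ ((Q ∩ P) \ P)'.

Yes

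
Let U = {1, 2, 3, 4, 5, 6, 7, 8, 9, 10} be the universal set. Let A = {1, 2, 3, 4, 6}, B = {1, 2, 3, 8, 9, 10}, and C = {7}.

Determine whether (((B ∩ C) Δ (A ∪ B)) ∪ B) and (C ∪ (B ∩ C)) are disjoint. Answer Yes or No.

Yes

B ∩ C = {}
A ∪ B = {1, 2, 3, 4, 6, 8, 9, 10}
(B ∩ C) Δ (A ∪ B) = {1, 2, 3, 4, 6, 8, 9, 10}
((B ∩ C) Δ (A ∪ B)) ∪ B = {1, 2, 3, 4, 6, 8, 9, 10}
C ∪ (B ∩ C) = {7}
{1, 2, 3, 4, 6, 8, 9, 10} and {7} share no elements.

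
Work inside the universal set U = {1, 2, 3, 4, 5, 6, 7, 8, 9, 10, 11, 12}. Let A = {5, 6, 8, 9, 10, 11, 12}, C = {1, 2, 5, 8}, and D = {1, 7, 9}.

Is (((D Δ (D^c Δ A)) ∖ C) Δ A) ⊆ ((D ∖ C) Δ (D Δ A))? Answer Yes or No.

D^c = {2, 3, 4, 5, 6, 8, 10, 11, 12}
D^c Δ A = {2, 3, 4, 9}
D Δ (D^c Δ A) = {1, 2, 3, 4, 7}
(D Δ (D^c Δ A)) ∖ C = {3, 4, 7}
((D Δ (D^c Δ A)) ∖ C) Δ A = {3, 4, 5, 6, 7, 8, 9, 10, 11, 12}
D ∖ C = {7, 9}
D Δ A = {1, 5, 6, 7, 8, 10, 11, 12}
(D ∖ C) Δ (D Δ A) = {1, 5, 6, 8, 9, 10, 11, 12}
3 ∈ ((D Δ (D^c Δ A)) ∖ C) Δ A but 3 ∉ (D ∖ C) Δ (D Δ A), so the inclusion fails.

No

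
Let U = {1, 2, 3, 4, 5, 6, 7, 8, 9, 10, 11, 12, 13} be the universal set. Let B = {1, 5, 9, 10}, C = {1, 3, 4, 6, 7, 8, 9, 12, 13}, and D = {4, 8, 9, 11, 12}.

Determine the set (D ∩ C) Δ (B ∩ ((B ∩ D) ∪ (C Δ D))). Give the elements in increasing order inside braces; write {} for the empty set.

{1, 4, 8, 12}

D ∩ C = {4, 8, 9, 12}
B ∩ D = {9}
C Δ D = {1, 3, 6, 7, 11, 13}
(B ∩ D) ∪ (C Δ D) = {1, 3, 6, 7, 9, 11, 13}
B ∩ ((B ∩ D) ∪ (C Δ D)) = {1, 9}
(D ∩ C) Δ (B ∩ ((B ∩ D) ∪ (C Δ D))) = {1, 4, 8, 12}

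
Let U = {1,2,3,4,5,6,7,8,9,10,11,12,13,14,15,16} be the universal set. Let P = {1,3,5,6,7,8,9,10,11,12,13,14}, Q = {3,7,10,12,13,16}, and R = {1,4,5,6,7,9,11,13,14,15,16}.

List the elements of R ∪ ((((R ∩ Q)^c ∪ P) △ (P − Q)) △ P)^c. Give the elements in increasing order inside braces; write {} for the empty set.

{1,3,4,5,6,7,9,10,11,12,13,14,15,16}

R ∩ Q = {7,13,16}
(R ∩ Q)^c = {1,2,3,4,5,6,8,9,10,11,12,14,15}
(R ∩ Q)^c ∪ P = {1,2,3,4,5,6,7,8,9,10,11,12,13,14,15}
P − Q = {1,5,6,8,9,11,14}
((R ∩ Q)^c ∪ P) △ (P − Q) = {2,3,4,7,10,12,13,15}
(((R ∩ Q)^c ∪ P) △ (P − Q)) △ P = {1,2,4,5,6,8,9,11,14,15}
((((R ∩ Q)^c ∪ P) △ (P − Q)) △ P)^c = {3,7,10,12,13,16}
R ∪ ((((R ∩ Q)^c ∪ P) △ (P − Q)) △ P)^c = {1,3,4,5,6,7,9,10,11,12,13,14,15,16}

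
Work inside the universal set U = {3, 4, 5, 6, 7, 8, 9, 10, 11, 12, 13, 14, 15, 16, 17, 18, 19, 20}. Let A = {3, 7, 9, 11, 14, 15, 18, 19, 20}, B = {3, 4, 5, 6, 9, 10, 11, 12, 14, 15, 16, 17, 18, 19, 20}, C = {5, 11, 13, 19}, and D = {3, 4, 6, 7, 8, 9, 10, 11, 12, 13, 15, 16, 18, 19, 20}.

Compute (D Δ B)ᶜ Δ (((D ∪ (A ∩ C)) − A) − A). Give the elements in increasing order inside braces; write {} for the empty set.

D Δ B = {5, 7, 8, 13, 14, 17}
(D Δ B)ᶜ = {3, 4, 6, 9, 10, 11, 12, 15, 16, 18, 19, 20}
A ∩ C = {11, 19}
D ∪ (A ∩ C) = {3, 4, 6, 7, 8, 9, 10, 11, 12, 13, 15, 16, 18, 19, 20}
(D ∪ (A ∩ C)) − A = {4, 6, 8, 10, 12, 13, 16}
((D ∪ (A ∩ C)) − A) − A = {4, 6, 8, 10, 12, 13, 16}
(D Δ B)ᶜ Δ (((D ∪ (A ∩ C)) − A) − A) = {3, 8, 9, 11, 13, 15, 18, 19, 20}

{3, 8, 9, 11, 13, 15, 18, 19, 20}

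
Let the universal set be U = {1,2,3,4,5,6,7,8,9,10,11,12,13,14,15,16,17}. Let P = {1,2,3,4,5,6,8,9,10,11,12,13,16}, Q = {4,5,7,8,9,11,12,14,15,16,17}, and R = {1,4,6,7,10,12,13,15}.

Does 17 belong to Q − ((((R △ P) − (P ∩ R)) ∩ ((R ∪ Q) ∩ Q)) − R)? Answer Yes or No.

Yes

17 ∉ R and 17 ∉ P, so 17 ∉ R △ P
17 ∉ P and 17 ∉ R, so 17 ∉ P ∩ R
17 ∉ (R △ P) and 17 ∉ (P ∩ R), so 17 ∉ (R △ P) − (P ∩ R)
17 ∉ R and 17 ∈ Q, so 17 ∈ R ∪ Q
17 ∈ (R ∪ Q) and 17 ∈ Q, so 17 ∈ (R ∪ Q) ∩ Q
17 ∉ ((R △ P) − (P ∩ R)) and 17 ∈ ((R ∪ Q) ∩ Q), so 17 ∉ ((R △ P) − (P ∩ R)) ∩ ((R ∪ Q) ∩ Q)
17 ∉ (((R △ P) − (P ∩ R)) ∩ ((R ∪ Q) ∩ Q)) and 17 ∉ R, so 17 ∉ (((R △ P) − (P ∩ R)) ∩ ((R ∪ Q) ∩ Q)) − R
17 ∈ Q and 17 ∉ ((((R △ P) − (P ∩ R)) ∩ ((R ∪ Q) ∩ Q)) − R), so 17 ∈ Q − ((((R △ P) − (P ∩ R)) ∩ ((R ∪ Q) ∩ Q)) − R)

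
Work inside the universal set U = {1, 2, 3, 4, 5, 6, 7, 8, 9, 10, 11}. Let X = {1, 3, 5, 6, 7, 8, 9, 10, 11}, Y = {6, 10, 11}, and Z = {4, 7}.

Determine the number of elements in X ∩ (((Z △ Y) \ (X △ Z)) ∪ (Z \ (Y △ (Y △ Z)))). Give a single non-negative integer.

1

Z △ Y = {4, 6, 7, 10, 11}
X △ Z = {1, 3, 4, 5, 6, 8, 9, 10, 11}
(Z △ Y) \ (X △ Z) = {7}
Y △ Z = {4, 6, 7, 10, 11}
Y △ (Y △ Z) = {4, 7}
Z \ (Y △ (Y △ Z)) = {}
((Z △ Y) \ (X △ Z)) ∪ (Z \ (Y △ (Y △ Z))) = {7}
X ∩ (((Z △ Y) \ (X △ Z)) ∪ (Z \ (Y △ (Y △ Z)))) = {7}
|X ∩ (((Z △ Y) \ (X △ Z)) ∪ (Z \ (Y △ (Y △ Z))))| = 1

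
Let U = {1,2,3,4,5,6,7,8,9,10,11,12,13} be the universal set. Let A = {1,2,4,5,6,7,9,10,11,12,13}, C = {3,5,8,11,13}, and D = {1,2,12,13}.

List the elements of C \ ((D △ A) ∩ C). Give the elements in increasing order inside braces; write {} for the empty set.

D △ A = {4,5,6,7,9,10,11}
(D △ A) ∩ C = {5,11}
C \ ((D △ A) ∩ C) = {3,8,13}

{3,8,13}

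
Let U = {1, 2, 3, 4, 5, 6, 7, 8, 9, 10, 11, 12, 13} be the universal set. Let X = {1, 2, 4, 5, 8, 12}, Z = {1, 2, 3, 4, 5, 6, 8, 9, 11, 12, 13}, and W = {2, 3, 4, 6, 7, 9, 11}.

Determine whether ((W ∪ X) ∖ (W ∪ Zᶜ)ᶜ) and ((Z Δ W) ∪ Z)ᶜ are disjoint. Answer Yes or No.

Yes

W ∪ X = {1, 2, 3, 4, 5, 6, 7, 8, 9, 11, 12}
Zᶜ = {7, 10}
W ∪ Zᶜ = {2, 3, 4, 6, 7, 9, 10, 11}
(W ∪ Zᶜ)ᶜ = {1, 5, 8, 12, 13}
(W ∪ X) ∖ (W ∪ Zᶜ)ᶜ = {2, 3, 4, 6, 7, 9, 11}
Z Δ W = {1, 5, 7, 8, 12, 13}
(Z Δ W) ∪ Z = {1, 2, 3, 4, 5, 6, 7, 8, 9, 11, 12, 13}
((Z Δ W) ∪ Z)ᶜ = {10}
{2, 3, 4, 6, 7, 9, 11} and {10} share no elements.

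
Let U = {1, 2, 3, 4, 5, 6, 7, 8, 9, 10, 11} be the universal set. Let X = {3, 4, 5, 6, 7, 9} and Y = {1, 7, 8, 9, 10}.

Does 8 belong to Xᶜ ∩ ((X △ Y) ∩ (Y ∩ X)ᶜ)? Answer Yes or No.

Yes

8 ∉ X, so 8 ∈ Xᶜ
8 ∉ X and 8 ∈ Y, so 8 ∈ X △ Y
8 ∈ Y and 8 ∉ X, so 8 ∉ Y ∩ X
8 ∈ (Y ∩ X)ᶜ since 8 ∉ (Y ∩ X)
8 ∈ (X △ Y) and 8 ∈ (Y ∩ X)ᶜ, so 8 ∈ (X △ Y) ∩ (Y ∩ X)ᶜ
8 ∈ Xᶜ and 8 ∈ ((X △ Y) ∩ (Y ∩ X)ᶜ), so 8 ∈ Xᶜ ∩ ((X △ Y) ∩ (Y ∩ X)ᶜ)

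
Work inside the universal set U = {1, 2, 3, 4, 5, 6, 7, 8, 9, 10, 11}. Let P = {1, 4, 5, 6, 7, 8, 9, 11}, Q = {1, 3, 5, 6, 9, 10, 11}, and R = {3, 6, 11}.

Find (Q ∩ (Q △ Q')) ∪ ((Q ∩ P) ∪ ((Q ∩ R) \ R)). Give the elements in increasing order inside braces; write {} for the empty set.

Q' = {2, 4, 7, 8}
Q △ Q' = {1, 2, 3, 4, 5, 6, 7, 8, 9, 10, 11}
Q ∩ (Q △ Q') = {1, 3, 5, 6, 9, 10, 11}
Q ∩ P = {1, 5, 6, 9, 11}
Q ∩ R = {3, 6, 11}
(Q ∩ R) \ R = {}
(Q ∩ P) ∪ ((Q ∩ R) \ R) = {1, 5, 6, 9, 11}
(Q ∩ (Q △ Q')) ∪ ((Q ∩ P) ∪ ((Q ∩ R) \ R)) = {1, 3, 5, 6, 9, 10, 11}

{1, 3, 5, 6, 9, 10, 11}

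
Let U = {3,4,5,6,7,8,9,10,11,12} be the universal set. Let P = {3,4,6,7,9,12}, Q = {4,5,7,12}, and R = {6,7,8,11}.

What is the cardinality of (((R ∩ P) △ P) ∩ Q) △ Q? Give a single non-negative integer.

R ∩ P = {6,7}
(R ∩ P) △ P = {3,4,9,12}
((R ∩ P) △ P) ∩ Q = {4,12}
(((R ∩ P) △ P) ∩ Q) △ Q = {5,7}
|(((R ∩ P) △ P) ∩ Q) △ Q| = 2

2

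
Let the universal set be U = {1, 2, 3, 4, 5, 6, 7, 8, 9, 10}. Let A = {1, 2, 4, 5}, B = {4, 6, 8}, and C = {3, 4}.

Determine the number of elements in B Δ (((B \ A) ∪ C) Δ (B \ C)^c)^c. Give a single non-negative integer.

B \ A = {6, 8}
(B \ A) ∪ C = {3, 4, 6, 8}
B \ C = {6, 8}
(B \ C)^c = {1, 2, 3, 4, 5, 7, 9, 10}
((B \ A) ∪ C) Δ (B \ C)^c = {1, 2, 5, 6, 7, 8, 9, 10}
(((B \ A) ∪ C) Δ (B \ C)^c)^c = {3, 4}
B Δ (((B \ A) ∪ C) Δ (B \ C)^c)^c = {3, 6, 8}
|B Δ (((B \ A) ∪ C) Δ (B \ C)^c)^c| = 3

3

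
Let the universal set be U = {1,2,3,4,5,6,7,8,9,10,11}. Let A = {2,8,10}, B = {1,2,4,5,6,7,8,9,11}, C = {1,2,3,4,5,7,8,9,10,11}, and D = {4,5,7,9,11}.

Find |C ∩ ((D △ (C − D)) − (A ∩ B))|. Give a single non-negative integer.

8

C − D = {1,2,3,8,10}
D △ (C − D) = {1,2,3,4,5,7,8,9,10,11}
A ∩ B = {2,8}
(D △ (C − D)) − (A ∩ B) = {1,3,4,5,7,9,10,11}
C ∩ ((D △ (C − D)) − (A ∩ B)) = {1,3,4,5,7,9,10,11}
|C ∩ ((D △ (C − D)) − (A ∩ B))| = 8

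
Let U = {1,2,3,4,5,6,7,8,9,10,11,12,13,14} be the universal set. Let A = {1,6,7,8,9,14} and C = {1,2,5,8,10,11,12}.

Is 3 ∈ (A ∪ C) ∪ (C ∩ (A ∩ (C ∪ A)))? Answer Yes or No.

No

3 ∉ A and 3 ∉ C, so 3 ∉ A ∪ C
3 ∉ C and 3 ∉ A, so 3 ∉ C ∪ A
3 ∉ A and 3 ∉ (C ∪ A), so 3 ∉ A ∩ (C ∪ A)
3 ∉ C and 3 ∉ (A ∩ (C ∪ A)), so 3 ∉ C ∩ (A ∩ (C ∪ A))
3 ∉ (A ∪ C) and 3 ∉ (C ∩ (A ∩ (C ∪ A))), so 3 ∉ (A ∪ C) ∪ (C ∩ (A ∩ (C ∪ A)))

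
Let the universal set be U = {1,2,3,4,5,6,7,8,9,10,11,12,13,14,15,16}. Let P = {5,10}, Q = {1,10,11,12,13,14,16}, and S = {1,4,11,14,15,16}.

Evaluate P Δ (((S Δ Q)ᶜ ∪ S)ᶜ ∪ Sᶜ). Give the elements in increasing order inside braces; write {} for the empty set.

S Δ Q = {4,10,12,13,15}
(S Δ Q)ᶜ = {1,2,3,5,6,7,8,9,11,14,16}
(S Δ Q)ᶜ ∪ S = {1,2,3,4,5,6,7,8,9,11,14,15,16}
((S Δ Q)ᶜ ∪ S)ᶜ = {10,12,13}
Sᶜ = {2,3,5,6,7,8,9,10,12,13}
((S Δ Q)ᶜ ∪ S)ᶜ ∪ Sᶜ = {2,3,5,6,7,8,9,10,12,13}
P Δ (((S Δ Q)ᶜ ∪ S)ᶜ ∪ Sᶜ) = {2,3,6,7,8,9,12,13}

{2,3,6,7,8,9,12,13}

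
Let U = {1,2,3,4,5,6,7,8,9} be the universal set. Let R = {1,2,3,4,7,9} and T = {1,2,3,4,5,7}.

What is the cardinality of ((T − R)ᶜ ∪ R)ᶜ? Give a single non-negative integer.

1

T − R = {5}
(T − R)ᶜ = {1,2,3,4,6,7,8,9}
(T − R)ᶜ ∪ R = {1,2,3,4,6,7,8,9}
((T − R)ᶜ ∪ R)ᶜ = {5}
|((T − R)ᶜ ∪ R)ᶜ| = 1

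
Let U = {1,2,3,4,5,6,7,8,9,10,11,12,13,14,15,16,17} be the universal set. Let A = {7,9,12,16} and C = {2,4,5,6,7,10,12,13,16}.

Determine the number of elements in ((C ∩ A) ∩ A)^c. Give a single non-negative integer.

C ∩ A = {7,12,16}
(C ∩ A) ∩ A = {7,12,16}
((C ∩ A) ∩ A)^c = {1,2,3,4,5,6,8,9,10,11,13,14,15,17}
|((C ∩ A) ∩ A)^c| = 14

14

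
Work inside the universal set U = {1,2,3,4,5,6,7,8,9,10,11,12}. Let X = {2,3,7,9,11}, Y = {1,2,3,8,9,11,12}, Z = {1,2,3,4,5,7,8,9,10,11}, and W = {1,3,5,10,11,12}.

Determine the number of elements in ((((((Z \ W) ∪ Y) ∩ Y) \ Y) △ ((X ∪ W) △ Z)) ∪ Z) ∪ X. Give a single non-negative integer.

11

Z \ W = {2,4,7,8,9}
(Z \ W) ∪ Y = {1,2,3,4,7,8,9,11,12}
((Z \ W) ∪ Y) ∩ Y = {1,2,3,8,9,11,12}
(((Z \ W) ∪ Y) ∩ Y) \ Y = {}
X ∪ W = {1,2,3,5,7,9,10,11,12}
(X ∪ W) △ Z = {4,8,12}
((((Z \ W) ∪ Y) ∩ Y) \ Y) △ ((X ∪ W) △ Z) = {4,8,12}
(((((Z \ W) ∪ Y) ∩ Y) \ Y) △ ((X ∪ W) △ Z)) ∪ Z = {1,2,3,4,5,7,8,9,10,11,12}
((((((Z \ W) ∪ Y) ∩ Y) \ Y) △ ((X ∪ W) △ Z)) ∪ Z) ∪ X = {1,2,3,4,5,7,8,9,10,11,12}
|((((((Z \ W) ∪ Y) ∩ Y) \ Y) △ ((X ∪ W) △ Z)) ∪ Z) ∪ X| = 11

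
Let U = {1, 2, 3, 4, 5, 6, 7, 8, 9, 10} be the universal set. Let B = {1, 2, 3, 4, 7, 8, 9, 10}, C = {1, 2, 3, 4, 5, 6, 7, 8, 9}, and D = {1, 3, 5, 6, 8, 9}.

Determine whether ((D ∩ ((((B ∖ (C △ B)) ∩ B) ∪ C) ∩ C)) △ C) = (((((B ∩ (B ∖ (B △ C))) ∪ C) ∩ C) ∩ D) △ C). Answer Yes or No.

Yes

C △ B = {5, 6, 10}
B ∖ (C △ B) = {1, 2, 3, 4, 7, 8, 9}
(B ∖ (C △ B)) ∩ B = {1, 2, 3, 4, 7, 8, 9}
((B ∖ (C △ B)) ∩ B) ∪ C = {1, 2, 3, 4, 5, 6, 7, 8, 9}
(((B ∖ (C △ B)) ∩ B) ∪ C) ∩ C = {1, 2, 3, 4, 5, 6, 7, 8, 9}
D ∩ ((((B ∖ (C △ B)) ∩ B) ∪ C) ∩ C) = {1, 3, 5, 6, 8, 9}
(D ∩ ((((B ∖ (C △ B)) ∩ B) ∪ C) ∩ C)) △ C = {2, 4, 7}
B △ C = {5, 6, 10}
B ∖ (B △ C) = {1, 2, 3, 4, 7, 8, 9}
B ∩ (B ∖ (B △ C)) = {1, 2, 3, 4, 7, 8, 9}
(B ∩ (B ∖ (B △ C))) ∪ C = {1, 2, 3, 4, 5, 6, 7, 8, 9}
((B ∩ (B ∖ (B △ C))) ∪ C) ∩ C = {1, 2, 3, 4, 5, 6, 7, 8, 9}
(((B ∩ (B ∖ (B △ C))) ∪ C) ∩ C) ∩ D = {1, 3, 5, 6, 8, 9}
((((B ∩ (B ∖ (B △ C))) ∪ C) ∩ C) ∩ D) △ C = {2, 4, 7}
Both equal {2, 4, 7}, so (D ∩ ((((B ∖ (C △ B)) ∩ B) ∪ C) ∩ C)) △ C = ((((B ∩ (B ∖ (B △ C))) ∪ C) ∩ C) ∩ D) △ C.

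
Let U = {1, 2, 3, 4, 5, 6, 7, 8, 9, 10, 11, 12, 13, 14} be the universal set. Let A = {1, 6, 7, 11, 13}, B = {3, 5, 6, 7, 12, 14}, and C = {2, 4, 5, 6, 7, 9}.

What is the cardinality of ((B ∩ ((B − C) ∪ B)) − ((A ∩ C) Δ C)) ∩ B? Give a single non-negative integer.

5

B − C = {3, 12, 14}
(B − C) ∪ B = {3, 5, 6, 7, 12, 14}
B ∩ ((B − C) ∪ B) = {3, 5, 6, 7, 12, 14}
A ∩ C = {6, 7}
(A ∩ C) Δ C = {2, 4, 5, 9}
(B ∩ ((B − C) ∪ B)) − ((A ∩ C) Δ C) = {3, 6, 7, 12, 14}
((B ∩ ((B − C) ∪ B)) − ((A ∩ C) Δ C)) ∩ B = {3, 6, 7, 12, 14}
|((B ∩ ((B − C) ∪ B)) − ((A ∩ C) Δ C)) ∩ B| = 5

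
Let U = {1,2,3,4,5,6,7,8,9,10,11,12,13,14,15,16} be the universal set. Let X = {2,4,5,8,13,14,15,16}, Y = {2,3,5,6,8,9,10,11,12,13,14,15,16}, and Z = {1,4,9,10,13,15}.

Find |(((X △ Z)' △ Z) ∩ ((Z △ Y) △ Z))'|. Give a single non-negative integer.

X △ Z = {1,2,5,8,9,10,14,16}
(X △ Z)' = {3,4,6,7,11,12,13,15}
(X △ Z)' △ Z = {1,3,6,7,9,10,11,12}
Z △ Y = {1,2,3,4,5,6,8,11,12,14,16}
(Z △ Y) △ Z = {2,3,5,6,8,9,10,11,12,13,14,15,16}
((X △ Z)' △ Z) ∩ ((Z △ Y) △ Z) = {3,6,9,10,11,12}
(((X △ Z)' △ Z) ∩ ((Z △ Y) △ Z))' = {1,2,4,5,7,8,13,14,15,16}
|(((X △ Z)' △ Z) ∩ ((Z △ Y) △ Z))'| = 10

10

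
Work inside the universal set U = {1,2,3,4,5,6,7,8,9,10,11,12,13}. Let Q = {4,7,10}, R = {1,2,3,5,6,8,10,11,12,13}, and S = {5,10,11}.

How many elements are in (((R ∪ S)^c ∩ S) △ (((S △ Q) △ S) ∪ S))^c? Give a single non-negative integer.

8

R ∪ S = {1,2,3,5,6,8,10,11,12,13}
(R ∪ S)^c = {4,7,9}
(R ∪ S)^c ∩ S = {}
S △ Q = {4,5,7,11}
(S △ Q) △ S = {4,7,10}
((S △ Q) △ S) ∪ S = {4,5,7,10,11}
((R ∪ S)^c ∩ S) △ (((S △ Q) △ S) ∪ S) = {4,5,7,10,11}
(((R ∪ S)^c ∩ S) △ (((S △ Q) △ S) ∪ S))^c = {1,2,3,6,8,9,12,13}
|(((R ∪ S)^c ∩ S) △ (((S △ Q) △ S) ∪ S))^c| = 8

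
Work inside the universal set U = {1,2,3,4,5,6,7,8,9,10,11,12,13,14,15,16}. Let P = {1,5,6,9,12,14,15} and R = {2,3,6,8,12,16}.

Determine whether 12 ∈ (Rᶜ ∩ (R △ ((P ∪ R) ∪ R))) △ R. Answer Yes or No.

Yes

12 ∈ R, so 12 ∉ Rᶜ
12 ∈ P and 12 ∈ R, so 12 ∈ P ∪ R
12 ∈ (P ∪ R) and 12 ∈ R, so 12 ∈ (P ∪ R) ∪ R
12 ∈ R and 12 ∈ ((P ∪ R) ∪ R), so 12 ∉ R △ ((P ∪ R) ∪ R)
12 ∉ Rᶜ and 12 ∉ (R △ ((P ∪ R) ∪ R)), so 12 ∉ Rᶜ ∩ (R △ ((P ∪ R) ∪ R))
12 ∉ (Rᶜ ∩ (R △ ((P ∪ R) ∪ R))) and 12 ∈ R, so 12 ∈ (Rᶜ ∩ (R △ ((P ∪ R) ∪ R))) △ R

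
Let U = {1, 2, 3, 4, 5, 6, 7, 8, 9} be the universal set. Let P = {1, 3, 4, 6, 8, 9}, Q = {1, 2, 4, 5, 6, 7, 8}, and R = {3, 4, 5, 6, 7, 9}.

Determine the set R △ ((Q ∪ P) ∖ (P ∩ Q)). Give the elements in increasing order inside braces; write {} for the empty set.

{2, 4, 6}

Q ∪ P = {1, 2, 3, 4, 5, 6, 7, 8, 9}
P ∩ Q = {1, 4, 6, 8}
(Q ∪ P) ∖ (P ∩ Q) = {2, 3, 5, 7, 9}
R △ ((Q ∪ P) ∖ (P ∩ Q)) = {2, 4, 6}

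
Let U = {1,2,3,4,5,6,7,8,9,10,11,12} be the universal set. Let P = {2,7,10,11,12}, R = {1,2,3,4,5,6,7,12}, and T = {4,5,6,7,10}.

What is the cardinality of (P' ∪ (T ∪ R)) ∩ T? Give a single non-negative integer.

5

P' = {1,3,4,5,6,8,9}
T ∪ R = {1,2,3,4,5,6,7,10,12}
P' ∪ (T ∪ R) = {1,2,3,4,5,6,7,8,9,10,12}
(P' ∪ (T ∪ R)) ∩ T = {4,5,6,7,10}
|(P' ∪ (T ∪ R)) ∩ T| = 5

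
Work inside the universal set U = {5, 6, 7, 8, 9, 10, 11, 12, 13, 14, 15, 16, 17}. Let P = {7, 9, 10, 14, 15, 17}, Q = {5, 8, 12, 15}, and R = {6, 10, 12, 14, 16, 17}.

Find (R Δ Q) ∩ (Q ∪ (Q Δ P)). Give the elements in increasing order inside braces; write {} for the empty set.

{5, 8, 10, 14, 15, 17}

R Δ Q = {5, 6, 8, 10, 14, 15, 16, 17}
Q Δ P = {5, 7, 8, 9, 10, 12, 14, 17}
Q ∪ (Q Δ P) = {5, 7, 8, 9, 10, 12, 14, 15, 17}
(R Δ Q) ∩ (Q ∪ (Q Δ P)) = {5, 8, 10, 14, 15, 17}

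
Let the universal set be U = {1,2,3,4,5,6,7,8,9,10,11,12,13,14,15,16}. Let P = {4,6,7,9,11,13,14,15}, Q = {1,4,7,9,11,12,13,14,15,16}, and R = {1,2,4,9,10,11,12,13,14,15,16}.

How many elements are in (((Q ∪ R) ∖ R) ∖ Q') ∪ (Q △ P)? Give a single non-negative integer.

5

Q ∪ R = {1,2,4,7,9,10,11,12,13,14,15,16}
(Q ∪ R) ∖ R = {7}
Q' = {2,3,5,6,8,10}
((Q ∪ R) ∖ R) ∖ Q' = {7}
Q △ P = {1,6,12,16}
(((Q ∪ R) ∖ R) ∖ Q') ∪ (Q △ P) = {1,6,7,12,16}
|(((Q ∪ R) ∖ R) ∖ Q') ∪ (Q △ P)| = 5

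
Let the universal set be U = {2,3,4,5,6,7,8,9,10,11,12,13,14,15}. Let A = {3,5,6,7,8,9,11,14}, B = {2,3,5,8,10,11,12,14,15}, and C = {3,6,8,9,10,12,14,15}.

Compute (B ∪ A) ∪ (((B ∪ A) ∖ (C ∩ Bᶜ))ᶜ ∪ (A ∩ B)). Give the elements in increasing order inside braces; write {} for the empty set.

B ∪ A = {2,3,5,6,7,8,9,10,11,12,14,15}
Bᶜ = {4,6,7,9,13}
C ∩ Bᶜ = {6,9}
(B ∪ A) ∖ (C ∩ Bᶜ) = {2,3,5,7,8,10,11,12,14,15}
((B ∪ A) ∖ (C ∩ Bᶜ))ᶜ = {4,6,9,13}
A ∩ B = {3,5,8,11,14}
((B ∪ A) ∖ (C ∩ Bᶜ))ᶜ ∪ (A ∩ B) = {3,4,5,6,8,9,11,13,14}
(B ∪ A) ∪ (((B ∪ A) ∖ (C ∩ Bᶜ))ᶜ ∪ (A ∩ B)) = {2,3,4,5,6,7,8,9,10,11,12,13,14,15}

{2,3,4,5,6,7,8,9,10,11,12,13,14,15}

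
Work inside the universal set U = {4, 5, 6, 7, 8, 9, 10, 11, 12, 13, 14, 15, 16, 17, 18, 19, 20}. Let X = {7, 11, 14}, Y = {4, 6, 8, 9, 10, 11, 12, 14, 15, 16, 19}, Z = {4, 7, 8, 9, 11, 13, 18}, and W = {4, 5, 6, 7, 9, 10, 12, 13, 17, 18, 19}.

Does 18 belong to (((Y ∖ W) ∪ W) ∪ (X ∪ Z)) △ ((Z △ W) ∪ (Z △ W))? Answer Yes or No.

18 ∉ Y and 18 ∈ W, so 18 ∉ Y ∖ W
18 ∉ (Y ∖ W) and 18 ∈ W, so 18 ∈ (Y ∖ W) ∪ W
18 ∉ X and 18 ∈ Z, so 18 ∈ X ∪ Z
18 ∈ ((Y ∖ W) ∪ W) and 18 ∈ (X ∪ Z), so 18 ∈ ((Y ∖ W) ∪ W) ∪ (X ∪ Z)
18 ∈ Z and 18 ∈ W, so 18 ∉ Z △ W
18 ∈ Z and 18 ∈ W, so 18 ∉ Z △ W
18 ∉ (Z △ W) and 18 ∉ (Z △ W), so 18 ∉ (Z △ W) ∪ (Z △ W)
18 ∈ (((Y ∖ W) ∪ W) ∪ (X ∪ Z)) and 18 ∉ ((Z △ W) ∪ (Z △ W)), so 18 ∈ (((Y ∖ W) ∪ W) ∪ (X ∪ Z)) △ ((Z △ W) ∪ (Z △ W))

Yes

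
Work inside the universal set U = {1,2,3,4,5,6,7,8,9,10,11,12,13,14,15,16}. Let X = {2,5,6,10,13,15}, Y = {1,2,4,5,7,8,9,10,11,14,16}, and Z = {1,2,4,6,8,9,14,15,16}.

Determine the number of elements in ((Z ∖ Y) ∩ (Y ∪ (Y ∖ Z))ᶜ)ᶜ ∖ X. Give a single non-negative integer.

Z ∖ Y = {6,15}
Y ∖ Z = {5,7,10,11}
Y ∪ (Y ∖ Z) = {1,2,4,5,7,8,9,10,11,14,16}
(Y ∪ (Y ∖ Z))ᶜ = {3,6,12,13,15}
(Z ∖ Y) ∩ (Y ∪ (Y ∖ Z))ᶜ = {6,15}
((Z ∖ Y) ∩ (Y ∪ (Y ∖ Z))ᶜ)ᶜ = {1,2,3,4,5,7,8,9,10,11,12,13,14,16}
((Z ∖ Y) ∩ (Y ∪ (Y ∖ Z))ᶜ)ᶜ ∖ X = {1,3,4,7,8,9,11,12,14,16}
|((Z ∖ Y) ∩ (Y ∪ (Y ∖ Z))ᶜ)ᶜ ∖ X| = 10

10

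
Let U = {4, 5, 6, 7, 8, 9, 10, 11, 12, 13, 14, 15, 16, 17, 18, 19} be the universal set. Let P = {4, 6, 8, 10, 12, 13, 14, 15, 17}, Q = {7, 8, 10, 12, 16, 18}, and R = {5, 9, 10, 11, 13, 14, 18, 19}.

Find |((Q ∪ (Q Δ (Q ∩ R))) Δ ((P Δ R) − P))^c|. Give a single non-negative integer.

7

Q ∩ R = {10, 18}
Q Δ (Q ∩ R) = {7, 8, 12, 16}
Q ∪ (Q Δ (Q ∩ R)) = {7, 8, 10, 12, 16, 18}
P Δ R = {4, 5, 6, 8, 9, 11, 12, 15, 17, 18, 19}
(P Δ R) − P = {5, 9, 11, 18, 19}
(Q ∪ (Q Δ (Q ∩ R))) Δ ((P Δ R) − P) = {5, 7, 8, 9, 10, 11, 12, 16, 19}
((Q ∪ (Q Δ (Q ∩ R))) Δ ((P Δ R) − P))^c = {4, 6, 13, 14, 15, 17, 18}
|((Q ∪ (Q Δ (Q ∩ R))) Δ ((P Δ R) − P))^c| = 7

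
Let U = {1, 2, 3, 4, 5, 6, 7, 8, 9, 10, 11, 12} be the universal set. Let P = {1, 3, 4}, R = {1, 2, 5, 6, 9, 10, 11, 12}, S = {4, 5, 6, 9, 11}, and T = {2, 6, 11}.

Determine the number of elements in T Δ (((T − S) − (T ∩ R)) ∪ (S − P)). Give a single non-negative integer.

3

T − S = {2}
T ∩ R = {2, 6, 11}
(T − S) − (T ∩ R) = {}
S − P = {5, 6, 9, 11}
((T − S) − (T ∩ R)) ∪ (S − P) = {5, 6, 9, 11}
T Δ (((T − S) − (T ∩ R)) ∪ (S − P)) = {2, 5, 9}
|T Δ (((T − S) − (T ∩ R)) ∪ (S − P))| = 3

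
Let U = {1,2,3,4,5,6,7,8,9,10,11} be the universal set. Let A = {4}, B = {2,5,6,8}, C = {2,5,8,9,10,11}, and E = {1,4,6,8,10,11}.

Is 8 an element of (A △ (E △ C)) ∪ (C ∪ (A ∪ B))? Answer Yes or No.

8 ∈ E and 8 ∈ C, so 8 ∉ E △ C
8 ∉ A and 8 ∉ (E △ C), so 8 ∉ A △ (E △ C)
8 ∉ A and 8 ∈ B, so 8 ∈ A ∪ B
8 ∈ C and 8 ∈ (A ∪ B), so 8 ∈ C ∪ (A ∪ B)
8 ∉ (A △ (E △ C)) and 8 ∈ (C ∪ (A ∪ B)), so 8 ∈ (A △ (E △ C)) ∪ (C ∪ (A ∪ B))

Yes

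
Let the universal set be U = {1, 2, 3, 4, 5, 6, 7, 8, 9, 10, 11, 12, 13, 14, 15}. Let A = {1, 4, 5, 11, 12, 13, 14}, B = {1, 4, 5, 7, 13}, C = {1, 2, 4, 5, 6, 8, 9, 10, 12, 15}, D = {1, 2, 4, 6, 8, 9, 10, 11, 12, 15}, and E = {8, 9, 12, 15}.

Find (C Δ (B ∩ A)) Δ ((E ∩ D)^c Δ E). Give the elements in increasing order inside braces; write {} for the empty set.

B ∩ A = {1, 4, 5, 13}
C Δ (B ∩ A) = {2, 6, 8, 9, 10, 12, 13, 15}
E ∩ D = {8, 9, 12, 15}
(E ∩ D)^c = {1, 2, 3, 4, 5, 6, 7, 10, 11, 13, 14}
(E ∩ D)^c Δ E = {1, 2, 3, 4, 5, 6, 7, 8, 9, 10, 11, 12, 13, 14, 15}
(C Δ (B ∩ A)) Δ ((E ∩ D)^c Δ E) = {1, 3, 4, 5, 7, 11, 14}

{1, 3, 4, 5, 7, 11, 14}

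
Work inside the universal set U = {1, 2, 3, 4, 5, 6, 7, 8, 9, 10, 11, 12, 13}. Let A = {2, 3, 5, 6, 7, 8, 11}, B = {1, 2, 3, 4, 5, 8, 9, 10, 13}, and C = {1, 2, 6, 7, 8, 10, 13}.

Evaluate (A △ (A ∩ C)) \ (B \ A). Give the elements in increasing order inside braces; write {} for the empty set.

A ∩ C = {2, 6, 7, 8}
A △ (A ∩ C) = {3, 5, 11}
B \ A = {1, 4, 9, 10, 13}
(A △ (A ∩ C)) \ (B \ A) = {3, 5, 11}

{3, 5, 11}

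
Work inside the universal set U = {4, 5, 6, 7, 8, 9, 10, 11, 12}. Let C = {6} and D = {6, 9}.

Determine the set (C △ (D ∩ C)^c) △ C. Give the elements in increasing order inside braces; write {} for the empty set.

D ∩ C = {6}
(D ∩ C)^c = {4, 5, 7, 8, 9, 10, 11, 12}
C △ (D ∩ C)^c = {4, 5, 6, 7, 8, 9, 10, 11, 12}
(C △ (D ∩ C)^c) △ C = {4, 5, 7, 8, 9, 10, 11, 12}

{4, 5, 7, 8, 9, 10, 11, 12}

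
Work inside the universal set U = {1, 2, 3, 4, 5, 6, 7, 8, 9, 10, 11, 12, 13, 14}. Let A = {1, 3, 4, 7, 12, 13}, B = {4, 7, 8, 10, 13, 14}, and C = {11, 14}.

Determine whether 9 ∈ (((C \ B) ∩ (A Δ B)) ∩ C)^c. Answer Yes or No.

Yes

9 ∉ C and 9 ∉ B, so 9 ∉ C \ B
9 ∉ A and 9 ∉ B, so 9 ∉ A Δ B
9 ∉ (C \ B) and 9 ∉ (A Δ B), so 9 ∉ (C \ B) ∩ (A Δ B)
9 ∉ ((C \ B) ∩ (A Δ B)) and 9 ∉ C, so 9 ∉ ((C \ B) ∩ (A Δ B)) ∩ C
9 ∈ (((C \ B) ∩ (A Δ B)) ∩ C)^c since 9 ∉ (((C \ B) ∩ (A Δ B)) ∩ C)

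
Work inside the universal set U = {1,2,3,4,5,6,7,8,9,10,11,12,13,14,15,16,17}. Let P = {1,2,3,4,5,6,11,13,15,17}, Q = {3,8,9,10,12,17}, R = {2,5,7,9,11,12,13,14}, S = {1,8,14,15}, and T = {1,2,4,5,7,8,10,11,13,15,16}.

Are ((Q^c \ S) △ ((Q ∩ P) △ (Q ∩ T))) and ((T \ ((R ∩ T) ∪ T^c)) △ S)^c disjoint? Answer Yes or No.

No

Q^c = {1,2,4,5,6,7,11,13,14,15,16}
Q^c \ S = {2,4,5,6,7,11,13,16}
Q ∩ P = {3,17}
Q ∩ T = {8,10}
(Q ∩ P) △ (Q ∩ T) = {3,8,10,17}
(Q^c \ S) △ ((Q ∩ P) △ (Q ∩ T)) = {2,3,4,5,6,7,8,10,11,13,16,17}
R ∩ T = {2,5,7,11,13}
T^c = {3,6,9,12,14,17}
(R ∩ T) ∪ T^c = {2,3,5,6,7,9,11,12,13,14,17}
T \ ((R ∩ T) ∪ T^c) = {1,4,8,10,15,16}
(T \ ((R ∩ T) ∪ T^c)) △ S = {4,10,14,16}
((T \ ((R ∩ T) ∪ T^c)) △ S)^c = {1,2,3,5,6,7,8,9,11,12,13,15,17}
2 lies in both, so they are not disjoint.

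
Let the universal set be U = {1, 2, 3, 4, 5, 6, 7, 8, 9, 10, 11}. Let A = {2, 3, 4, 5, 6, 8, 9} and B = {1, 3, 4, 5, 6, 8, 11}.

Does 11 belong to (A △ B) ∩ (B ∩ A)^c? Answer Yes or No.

Yes

11 ∉ A and 11 ∈ B, so 11 ∈ A △ B
11 ∈ B and 11 ∉ A, so 11 ∉ B ∩ A
11 ∈ (B ∩ A)^c since 11 ∉ (B ∩ A)
11 ∈ (A △ B) and 11 ∈ (B ∩ A)^c, so 11 ∈ (A △ B) ∩ (B ∩ A)^c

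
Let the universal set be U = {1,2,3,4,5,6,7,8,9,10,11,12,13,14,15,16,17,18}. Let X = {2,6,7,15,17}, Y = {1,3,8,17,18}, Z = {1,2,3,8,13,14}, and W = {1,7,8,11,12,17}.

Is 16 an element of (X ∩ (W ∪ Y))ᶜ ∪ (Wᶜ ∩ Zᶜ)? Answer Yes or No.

Yes

16 ∉ W and 16 ∉ Y, so 16 ∉ W ∪ Y
16 ∉ X and 16 ∉ (W ∪ Y), so 16 ∉ X ∩ (W ∪ Y)
16 ∈ (X ∩ (W ∪ Y))ᶜ since 16 ∉ (X ∩ (W ∪ Y))
16 ∉ W, so 16 ∈ Wᶜ
16 ∉ Z, so 16 ∈ Zᶜ
16 ∈ Wᶜ and 16 ∈ Zᶜ, so 16 ∈ Wᶜ ∩ Zᶜ
16 ∈ (X ∩ (W ∪ Y))ᶜ and 16 ∈ (Wᶜ ∩ Zᶜ), so 16 ∈ (X ∩ (W ∪ Y))ᶜ ∪ (Wᶜ ∩ Zᶜ)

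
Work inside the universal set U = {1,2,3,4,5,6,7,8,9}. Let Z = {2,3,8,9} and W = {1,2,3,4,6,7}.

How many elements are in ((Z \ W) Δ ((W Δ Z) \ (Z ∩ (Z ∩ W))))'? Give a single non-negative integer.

Z \ W = {8,9}
W Δ Z = {1,4,6,7,8,9}
Z ∩ W = {2,3}
Z ∩ (Z ∩ W) = {2,3}
(W Δ Z) \ (Z ∩ (Z ∩ W)) = {1,4,6,7,8,9}
(Z \ W) Δ ((W Δ Z) \ (Z ∩ (Z ∩ W))) = {1,4,6,7}
((Z \ W) Δ ((W Δ Z) \ (Z ∩ (Z ∩ W))))' = {2,3,5,8,9}
|((Z \ W) Δ ((W Δ Z) \ (Z ∩ (Z ∩ W))))'| = 5

5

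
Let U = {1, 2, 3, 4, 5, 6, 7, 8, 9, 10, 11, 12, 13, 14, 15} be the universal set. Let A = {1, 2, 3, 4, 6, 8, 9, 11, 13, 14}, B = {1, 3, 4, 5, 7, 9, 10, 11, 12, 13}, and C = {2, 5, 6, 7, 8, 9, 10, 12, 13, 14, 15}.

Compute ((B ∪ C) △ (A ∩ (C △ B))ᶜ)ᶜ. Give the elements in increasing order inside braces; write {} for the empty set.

B ∪ C = {1, 2, 3, 4, 5, 6, 7, 8, 9, 10, 11, 12, 13, 14, 15}
C △ B = {1, 2, 3, 4, 6, 8, 11, 14, 15}
A ∩ (C △ B) = {1, 2, 3, 4, 6, 8, 11, 14}
(A ∩ (C △ B))ᶜ = {5, 7, 9, 10, 12, 13, 15}
(B ∪ C) △ (A ∩ (C △ B))ᶜ = {1, 2, 3, 4, 6, 8, 11, 14}
((B ∪ C) △ (A ∩ (C △ B))ᶜ)ᶜ = {5, 7, 9, 10, 12, 13, 15}

{5, 7, 9, 10, 12, 13, 15}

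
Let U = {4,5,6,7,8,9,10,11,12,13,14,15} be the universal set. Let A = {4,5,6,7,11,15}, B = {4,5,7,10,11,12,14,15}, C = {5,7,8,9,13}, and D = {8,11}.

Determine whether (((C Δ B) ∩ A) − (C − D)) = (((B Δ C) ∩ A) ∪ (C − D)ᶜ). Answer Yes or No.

C Δ B = {4,8,9,10,11,12,13,14,15}
(C Δ B) ∩ A = {4,11,15}
C − D = {5,7,9,13}
((C Δ B) ∩ A) − (C − D) = {4,11,15}
B Δ C = {4,8,9,10,11,12,13,14,15}
(B Δ C) ∩ A = {4,11,15}
(C − D)ᶜ = {4,6,8,10,11,12,14,15}
((B Δ C) ∩ A) ∪ (C − D)ᶜ = {4,6,8,10,11,12,14,15}
6 ∈ ((B Δ C) ∩ A) ∪ (C − D)ᶜ but 6 ∉ ((C Δ B) ∩ A) − (C − D), so they differ.

No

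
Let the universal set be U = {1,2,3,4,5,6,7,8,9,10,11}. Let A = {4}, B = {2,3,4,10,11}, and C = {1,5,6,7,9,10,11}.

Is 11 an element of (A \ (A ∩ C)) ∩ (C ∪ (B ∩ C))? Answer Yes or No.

11 ∉ A and 11 ∈ C, so 11 ∉ A ∩ C
11 ∉ A and 11 ∉ (A ∩ C), so 11 ∉ A \ (A ∩ C)
11 ∈ B and 11 ∈ C, so 11 ∈ B ∩ C
11 ∈ C and 11 ∈ (B ∩ C), so 11 ∈ C ∪ (B ∩ C)
11 ∉ (A \ (A ∩ C)) and 11 ∈ (C ∪ (B ∩ C)), so 11 ∉ (A \ (A ∩ C)) ∩ (C ∪ (B ∩ C))

No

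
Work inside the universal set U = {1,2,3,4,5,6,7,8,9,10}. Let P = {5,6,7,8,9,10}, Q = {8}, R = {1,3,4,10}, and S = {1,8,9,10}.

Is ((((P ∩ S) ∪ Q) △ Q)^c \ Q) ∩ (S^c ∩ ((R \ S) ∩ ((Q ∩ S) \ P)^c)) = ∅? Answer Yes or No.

No

P ∩ S = {8,9,10}
(P ∩ S) ∪ Q = {8,9,10}
((P ∩ S) ∪ Q) △ Q = {9,10}
(((P ∩ S) ∪ Q) △ Q)^c = {1,2,3,4,5,6,7,8}
(((P ∩ S) ∪ Q) △ Q)^c \ Q = {1,2,3,4,5,6,7}
S^c = {2,3,4,5,6,7}
R \ S = {3,4}
Q ∩ S = {8}
(Q ∩ S) \ P = {}
((Q ∩ S) \ P)^c = {1,2,3,4,5,6,7,8,9,10}
(R \ S) ∩ ((Q ∩ S) \ P)^c = {3,4}
S^c ∩ ((R \ S) ∩ ((Q ∩ S) \ P)^c) = {3,4}
3 lies in both, so they are not disjoint.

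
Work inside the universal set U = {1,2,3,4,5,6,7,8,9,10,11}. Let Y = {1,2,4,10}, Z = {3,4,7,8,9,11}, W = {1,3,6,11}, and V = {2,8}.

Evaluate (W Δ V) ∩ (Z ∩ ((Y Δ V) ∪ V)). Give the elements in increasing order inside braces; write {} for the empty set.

W Δ V = {1,2,3,6,8,11}
Y Δ V = {1,4,8,10}
(Y Δ V) ∪ V = {1,2,4,8,10}
Z ∩ ((Y Δ V) ∪ V) = {4,8}
(W Δ V) ∩ (Z ∩ ((Y Δ V) ∪ V)) = {8}

{8}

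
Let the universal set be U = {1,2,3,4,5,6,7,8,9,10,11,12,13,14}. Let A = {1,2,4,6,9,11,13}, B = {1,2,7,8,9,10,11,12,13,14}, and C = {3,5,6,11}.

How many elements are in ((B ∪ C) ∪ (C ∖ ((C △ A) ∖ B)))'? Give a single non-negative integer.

1

B ∪ C = {1,2,3,5,6,7,8,9,10,11,12,13,14}
C △ A = {1,2,3,4,5,9,13}
(C △ A) ∖ B = {3,4,5}
C ∖ ((C △ A) ∖ B) = {6,11}
(B ∪ C) ∪ (C ∖ ((C △ A) ∖ B)) = {1,2,3,5,6,7,8,9,10,11,12,13,14}
((B ∪ C) ∪ (C ∖ ((C △ A) ∖ B)))' = {4}
|((B ∪ C) ∪ (C ∖ ((C △ A) ∖ B)))'| = 1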